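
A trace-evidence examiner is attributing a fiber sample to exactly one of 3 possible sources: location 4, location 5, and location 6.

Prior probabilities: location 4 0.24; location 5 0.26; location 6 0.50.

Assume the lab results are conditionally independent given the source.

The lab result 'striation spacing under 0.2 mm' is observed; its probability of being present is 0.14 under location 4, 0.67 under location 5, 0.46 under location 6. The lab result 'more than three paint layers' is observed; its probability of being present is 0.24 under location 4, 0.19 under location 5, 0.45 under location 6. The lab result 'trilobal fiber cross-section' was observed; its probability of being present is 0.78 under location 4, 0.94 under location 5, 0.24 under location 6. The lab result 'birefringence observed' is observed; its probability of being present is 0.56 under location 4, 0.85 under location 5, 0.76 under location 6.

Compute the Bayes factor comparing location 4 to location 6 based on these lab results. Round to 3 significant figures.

0.389

Take the product of per-lab result likelihoods under each hypothesis, then divide.
  location 4: 0.14 × 0.24 × 0.78 × 0.56 = 0.014676
  location 6: 0.46 × 0.45 × 0.24 × 0.76 = 0.037757
Bayes factor = 0.014676 / 0.037757 ≈ 0.389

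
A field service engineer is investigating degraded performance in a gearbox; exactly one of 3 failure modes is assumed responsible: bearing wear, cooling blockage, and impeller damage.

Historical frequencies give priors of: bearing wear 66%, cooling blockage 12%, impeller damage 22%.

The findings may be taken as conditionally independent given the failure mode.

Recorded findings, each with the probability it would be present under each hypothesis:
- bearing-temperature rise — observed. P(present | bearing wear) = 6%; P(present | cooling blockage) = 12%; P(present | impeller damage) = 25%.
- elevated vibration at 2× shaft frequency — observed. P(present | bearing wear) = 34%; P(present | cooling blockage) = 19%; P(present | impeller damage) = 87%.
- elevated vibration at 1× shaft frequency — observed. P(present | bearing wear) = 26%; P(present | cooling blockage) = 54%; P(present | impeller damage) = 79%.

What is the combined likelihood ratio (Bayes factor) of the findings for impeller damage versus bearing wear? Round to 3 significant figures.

Joint likelihood of the evidence pattern under each hypothesis:
  impeller damage: 0.25 × 0.87 × 0.79 = 0.17183
  bearing wear: 0.06 × 0.34 × 0.26 = 0.005304
Bayes factor = 0.17183 / 0.005304 ≈ 32.4

32.4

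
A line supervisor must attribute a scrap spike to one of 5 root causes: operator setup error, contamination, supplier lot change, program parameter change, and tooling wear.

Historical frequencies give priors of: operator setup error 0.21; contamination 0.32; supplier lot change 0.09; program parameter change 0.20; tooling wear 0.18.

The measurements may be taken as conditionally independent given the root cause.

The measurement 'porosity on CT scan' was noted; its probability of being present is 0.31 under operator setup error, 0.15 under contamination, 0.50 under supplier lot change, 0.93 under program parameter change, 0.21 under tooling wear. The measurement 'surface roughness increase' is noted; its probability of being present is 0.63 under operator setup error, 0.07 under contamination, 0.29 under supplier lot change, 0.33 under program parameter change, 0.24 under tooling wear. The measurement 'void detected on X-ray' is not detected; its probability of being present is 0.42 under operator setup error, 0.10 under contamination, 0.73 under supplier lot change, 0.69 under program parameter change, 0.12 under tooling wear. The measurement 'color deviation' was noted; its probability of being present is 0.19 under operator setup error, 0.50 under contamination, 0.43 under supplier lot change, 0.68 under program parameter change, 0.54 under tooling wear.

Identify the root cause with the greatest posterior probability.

Multiply each prior by the joint likelihood of the measurement pattern (using 1 − P(present | H) for each absent measurement):
  operator setup error: 0.21 × 0.31 × 0.63 × (1 − 0.42) × 0.19 = 0.0045196
  contamination: 0.32 × 0.15 × 0.07 × (1 − 0.10) × 0.50 = 0.001512
  supplier lot change: 0.09 × 0.50 × 0.29 × (1 − 0.73) × 0.43 = 0.0015151
  program parameter change: 0.20 × 0.93 × 0.33 × (1 − 0.69) × 0.68 = 0.012939
  tooling wear: 0.18 × 0.21 × 0.24 × (1 − 0.12) × 0.54 = 0.004311
Normalizing constant Z = 0.0045196 + 0.001512 + 0.0015151 + 0.012939 + 0.004311 = 0.024797.
P(operator setup error | evidence) ≈ 0.0045196 / 0.024797 ≈ 0.182
P(contamination | evidence) ≈ 0.001512 / 0.024797 ≈ 0.061
P(supplier lot change | evidence) ≈ 0.0015151 / 0.024797 ≈ 0.061
P(program parameter change | evidence) ≈ 0.012939 / 0.024797 ≈ 0.522
P(tooling wear | evidence) ≈ 0.004311 / 0.024797 ≈ 0.174
The largest is 0.522, so program parameter change is most probable.

program parameter change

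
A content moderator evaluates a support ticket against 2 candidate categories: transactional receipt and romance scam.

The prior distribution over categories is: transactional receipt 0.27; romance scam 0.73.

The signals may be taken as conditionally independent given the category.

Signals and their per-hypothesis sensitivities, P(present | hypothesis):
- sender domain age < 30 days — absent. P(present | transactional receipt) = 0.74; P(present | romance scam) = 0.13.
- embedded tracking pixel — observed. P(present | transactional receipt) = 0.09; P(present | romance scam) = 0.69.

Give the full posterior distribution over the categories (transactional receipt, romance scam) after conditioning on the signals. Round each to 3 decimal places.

For each hypothesis, the unnormalized posterior weight is prior × product of the signal likelihoods (using 1 − P(present | H) for each absent signal):
  transactional receipt: 0.27 × (1 − 0.74) × 0.09 = 0.006318
  romance scam: 0.73 × (1 − 0.13) × 0.69 = 0.43822
Normalizing constant Z = 0.006318 + 0.43822 = 0.44454.
P(transactional receipt | evidence) = 0.006318 / 0.44454 ≈ 0.014
P(romance scam | evidence) = 0.43822 / 0.44454 ≈ 0.986

0.014, 0.986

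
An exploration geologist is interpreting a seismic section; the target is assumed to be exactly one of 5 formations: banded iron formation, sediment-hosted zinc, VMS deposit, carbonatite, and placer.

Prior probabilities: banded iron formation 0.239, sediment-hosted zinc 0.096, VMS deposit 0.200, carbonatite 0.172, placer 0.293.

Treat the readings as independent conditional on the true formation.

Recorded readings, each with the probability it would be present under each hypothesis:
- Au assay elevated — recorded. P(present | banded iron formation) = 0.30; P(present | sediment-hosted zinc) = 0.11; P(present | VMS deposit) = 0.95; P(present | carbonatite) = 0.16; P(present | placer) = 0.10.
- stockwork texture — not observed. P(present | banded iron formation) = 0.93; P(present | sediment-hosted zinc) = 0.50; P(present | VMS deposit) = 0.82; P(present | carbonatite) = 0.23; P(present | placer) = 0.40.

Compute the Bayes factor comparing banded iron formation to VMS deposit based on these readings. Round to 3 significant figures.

0.123

The Bayes factor is the ratio of the joint likelihoods of the reading pattern under the two hypotheses (using 1 − P(present | H) for each absent reading).
  banded iron formation: 0.30 × (1 − 0.93) = 0.021
  VMS deposit: 0.95 × (1 − 0.82) = 0.171
Bayes factor = 0.021 / 0.171 ≈ 0.123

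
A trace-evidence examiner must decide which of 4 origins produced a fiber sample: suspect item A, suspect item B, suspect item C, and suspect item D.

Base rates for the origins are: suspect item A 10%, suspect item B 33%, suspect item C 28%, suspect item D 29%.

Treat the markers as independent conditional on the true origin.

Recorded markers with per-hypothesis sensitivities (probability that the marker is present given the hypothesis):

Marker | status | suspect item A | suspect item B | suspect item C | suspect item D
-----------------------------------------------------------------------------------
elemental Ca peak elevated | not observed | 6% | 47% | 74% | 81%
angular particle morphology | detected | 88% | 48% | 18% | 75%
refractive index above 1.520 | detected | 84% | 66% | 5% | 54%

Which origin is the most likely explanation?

suspect item A

By Bayes' rule with conditional independence, the unnormalized weight for each hypothesis is prior × ∏ likelihoods (using 1 − P(present | H) for each absent marker):
  suspect item A: 0.10 × (1 − 0.06) × 0.88 × 0.84 = 0.069485
  suspect item B: 0.33 × (1 − 0.47) × 0.48 × 0.66 = 0.055408
  suspect item C: 0.28 × (1 − 0.74) × 0.18 × 0.05 = 0.0006552
  suspect item D: 0.29 × (1 − 0.81) × 0.75 × 0.54 = 0.022315
Marginal likelihood of the evidence = 0.14786.
P(suspect item A | evidence) ≈ 0.069485 / 0.14786 ≈ 0.470
P(suspect item B | evidence) ≈ 0.055408 / 0.14786 ≈ 0.375
P(suspect item C | evidence) ≈ 0.0006552 / 0.14786 ≈ 0.004
P(suspect item D | evidence) ≈ 0.022315 / 0.14786 ≈ 0.151
The largest is 0.470, so suspect item A is most probable.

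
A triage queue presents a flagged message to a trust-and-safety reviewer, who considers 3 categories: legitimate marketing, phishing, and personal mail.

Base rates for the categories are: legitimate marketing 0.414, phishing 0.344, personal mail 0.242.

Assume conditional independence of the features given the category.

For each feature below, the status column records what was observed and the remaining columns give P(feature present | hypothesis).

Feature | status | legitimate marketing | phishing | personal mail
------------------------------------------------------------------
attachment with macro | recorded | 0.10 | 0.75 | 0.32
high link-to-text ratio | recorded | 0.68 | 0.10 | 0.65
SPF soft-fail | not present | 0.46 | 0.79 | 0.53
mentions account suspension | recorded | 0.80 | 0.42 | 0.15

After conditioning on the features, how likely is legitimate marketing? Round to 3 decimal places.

Multiply each prior by the joint likelihood of the feature pattern (using 1 − P(present | H) for each absent feature):
  legitimate marketing: 0.414 × 0.10 × 0.68 × (1 − 0.46) × 0.80 = 0.012162
  phishing: 0.344 × 0.75 × 0.10 × (1 − 0.79) × 0.42 = 0.0022756
  personal mail: 0.242 × 0.32 × 0.65 × (1 − 0.53) × 0.15 = 0.0035487
The unnormalized weights sum to 0.017986.
P(legitimate marketing | evidence) = 0.012162 / 0.017986 ≈ 0.676.

0.676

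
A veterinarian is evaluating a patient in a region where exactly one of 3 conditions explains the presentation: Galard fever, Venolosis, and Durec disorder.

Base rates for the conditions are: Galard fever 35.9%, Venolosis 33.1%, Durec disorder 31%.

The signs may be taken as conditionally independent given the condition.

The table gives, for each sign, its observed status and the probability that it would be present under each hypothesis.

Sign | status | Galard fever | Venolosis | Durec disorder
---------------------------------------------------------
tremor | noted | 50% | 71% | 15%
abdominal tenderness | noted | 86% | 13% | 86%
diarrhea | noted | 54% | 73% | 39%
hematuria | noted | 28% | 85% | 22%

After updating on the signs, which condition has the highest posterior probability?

Galard fever

Multiply each prior by the joint likelihood of the sign pattern:
  Galard fever: 0.359 × 0.50 × 0.86 × 0.54 × 0.28 = 0.023341
  Venolosis: 0.331 × 0.71 × 0.13 × 0.73 × 0.85 = 0.018957
  Durec disorder: 0.310 × 0.15 × 0.86 × 0.39 × 0.22 = 0.0034311
Marginal likelihood of the evidence = 0.045729.
P(Galard fever | evidence) ≈ 0.023341 / 0.045729 ≈ 0.510
P(Venolosis | evidence) ≈ 0.018957 / 0.045729 ≈ 0.415
P(Durec disorder | evidence) ≈ 0.0034311 / 0.045729 ≈ 0.075
The largest is 0.510, so Galard fever is most probable.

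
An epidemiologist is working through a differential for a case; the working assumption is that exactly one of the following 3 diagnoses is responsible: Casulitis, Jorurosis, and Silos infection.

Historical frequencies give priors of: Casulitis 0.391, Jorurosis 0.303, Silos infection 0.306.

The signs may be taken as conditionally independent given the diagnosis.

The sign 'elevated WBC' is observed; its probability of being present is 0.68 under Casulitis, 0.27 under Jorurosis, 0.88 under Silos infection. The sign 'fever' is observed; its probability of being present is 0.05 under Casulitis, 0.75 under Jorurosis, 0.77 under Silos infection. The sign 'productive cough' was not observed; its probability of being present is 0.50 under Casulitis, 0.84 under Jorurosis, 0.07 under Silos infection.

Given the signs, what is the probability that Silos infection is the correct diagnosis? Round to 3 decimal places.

By Bayes' rule with conditional independence, the unnormalized weight for each hypothesis is prior × ∏ likelihoods (using 1 − P(present | H) for each absent sign):
  Casulitis: 0.391 × 0.68 × 0.05 × (1 − 0.50) = 0.006647
  Jorurosis: 0.303 × 0.27 × 0.75 × (1 − 0.84) = 0.0098172
  Silos infection: 0.306 × 0.88 × 0.77 × (1 − 0.07) = 0.19283
The unnormalized weights sum to 0.2093.
P(Silos infection | evidence) = 0.19283 / 0.2093 ≈ 0.921.

0.921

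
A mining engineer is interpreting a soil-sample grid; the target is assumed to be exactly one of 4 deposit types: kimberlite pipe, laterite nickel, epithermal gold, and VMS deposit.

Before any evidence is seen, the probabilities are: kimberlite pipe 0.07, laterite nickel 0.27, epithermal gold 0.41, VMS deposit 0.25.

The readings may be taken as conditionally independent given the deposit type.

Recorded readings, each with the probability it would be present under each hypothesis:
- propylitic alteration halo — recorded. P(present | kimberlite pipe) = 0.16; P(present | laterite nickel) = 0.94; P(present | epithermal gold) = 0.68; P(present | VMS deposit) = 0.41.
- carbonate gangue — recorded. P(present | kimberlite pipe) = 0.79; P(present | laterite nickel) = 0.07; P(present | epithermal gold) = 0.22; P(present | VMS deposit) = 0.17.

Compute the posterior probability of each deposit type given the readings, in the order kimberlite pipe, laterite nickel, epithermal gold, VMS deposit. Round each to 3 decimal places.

By Bayes' rule with conditional independence, the unnormalized weight for each hypothesis is prior × ∏ likelihoods:
  kimberlite pipe: 0.07 × 0.16 × 0.79 = 0.008848
  laterite nickel: 0.27 × 0.94 × 0.07 = 0.017766
  epithermal gold: 0.41 × 0.68 × 0.22 = 0.061336
  VMS deposit: 0.25 × 0.41 × 0.17 = 0.017425
Normalizing constant Z = 0.008848 + 0.017766 + 0.061336 + 0.017425 = 0.10538.
P(kimberlite pipe | evidence) = 0.008848 / 0.10538 ≈ 0.084
P(laterite nickel | evidence) = 0.017766 / 0.10538 ≈ 0.169
P(epithermal gold | evidence) = 0.061336 / 0.10538 ≈ 0.582
P(VMS deposit | evidence) = 0.017425 / 0.10538 ≈ 0.165

0.084, 0.169, 0.582, 0.165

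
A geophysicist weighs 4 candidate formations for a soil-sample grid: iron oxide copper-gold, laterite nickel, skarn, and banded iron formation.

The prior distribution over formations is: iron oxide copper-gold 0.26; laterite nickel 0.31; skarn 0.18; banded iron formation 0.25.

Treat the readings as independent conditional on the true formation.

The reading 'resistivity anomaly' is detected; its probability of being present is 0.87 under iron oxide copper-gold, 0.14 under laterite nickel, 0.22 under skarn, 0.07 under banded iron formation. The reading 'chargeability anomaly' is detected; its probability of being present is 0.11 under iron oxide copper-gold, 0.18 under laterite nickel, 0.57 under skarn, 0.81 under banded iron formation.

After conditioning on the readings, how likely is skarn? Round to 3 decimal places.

By Bayes' rule with conditional independence, the unnormalized weight for each hypothesis is prior × ∏ likelihoods:
  iron oxide copper-gold: 0.26 × 0.87 × 0.11 = 0.024882
  laterite nickel: 0.31 × 0.14 × 0.18 = 0.007812
  skarn: 0.18 × 0.22 × 0.57 = 0.022572
  banded iron formation: 0.25 × 0.07 × 0.81 = 0.014175
The unnormalized weights sum to 0.069441.
P(skarn | evidence) = 0.022572 / 0.069441 ≈ 0.325.

0.325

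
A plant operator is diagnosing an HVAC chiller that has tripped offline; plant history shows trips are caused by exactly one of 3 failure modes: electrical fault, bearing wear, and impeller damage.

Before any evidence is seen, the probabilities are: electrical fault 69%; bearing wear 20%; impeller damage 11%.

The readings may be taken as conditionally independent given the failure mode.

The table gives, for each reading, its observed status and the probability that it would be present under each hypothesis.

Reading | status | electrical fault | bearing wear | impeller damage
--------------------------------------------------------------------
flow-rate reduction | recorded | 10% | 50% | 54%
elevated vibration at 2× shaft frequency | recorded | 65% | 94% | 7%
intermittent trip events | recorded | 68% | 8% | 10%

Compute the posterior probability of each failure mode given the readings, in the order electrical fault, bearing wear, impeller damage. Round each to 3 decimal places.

0.794, 0.196, 0.011

Multiply each prior by the joint likelihood of the reading pattern:
  electrical fault: 0.69 × 0.10 × 0.65 × 0.68 = 0.030498
  bearing wear: 0.20 × 0.50 × 0.94 × 0.08 = 0.00752
  impeller damage: 0.11 × 0.54 × 0.07 × 0.10 = 0.0004158
Normalizing constant Z = 0.030498 + 0.00752 + 0.0004158 = 0.038434.
P(electrical fault | evidence) = 0.030498 / 0.038434 ≈ 0.794
P(bearing wear | evidence) = 0.00752 / 0.038434 ≈ 0.196
P(impeller damage | evidence) = 0.0004158 / 0.038434 ≈ 0.011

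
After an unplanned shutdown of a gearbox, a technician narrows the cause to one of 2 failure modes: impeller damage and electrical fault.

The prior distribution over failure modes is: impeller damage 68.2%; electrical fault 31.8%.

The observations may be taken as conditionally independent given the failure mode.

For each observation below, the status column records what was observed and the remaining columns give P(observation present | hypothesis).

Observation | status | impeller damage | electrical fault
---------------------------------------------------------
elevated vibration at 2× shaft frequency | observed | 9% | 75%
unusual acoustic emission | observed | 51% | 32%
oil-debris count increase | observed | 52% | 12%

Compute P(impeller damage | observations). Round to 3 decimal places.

For each hypothesis, the unnormalized posterior weight is prior × product of the observation likelihoods:
  impeller damage: 0.682 × 0.09 × 0.51 × 0.52 = 0.016278
  electrical fault: 0.318 × 0.75 × 0.32 × 0.12 = 0.0091584
Normalizing constant Z = 0.016278 + 0.0091584 = 0.025436.
P(impeller damage | evidence) = 0.016278 / 0.025436 ≈ 0.640.

0.640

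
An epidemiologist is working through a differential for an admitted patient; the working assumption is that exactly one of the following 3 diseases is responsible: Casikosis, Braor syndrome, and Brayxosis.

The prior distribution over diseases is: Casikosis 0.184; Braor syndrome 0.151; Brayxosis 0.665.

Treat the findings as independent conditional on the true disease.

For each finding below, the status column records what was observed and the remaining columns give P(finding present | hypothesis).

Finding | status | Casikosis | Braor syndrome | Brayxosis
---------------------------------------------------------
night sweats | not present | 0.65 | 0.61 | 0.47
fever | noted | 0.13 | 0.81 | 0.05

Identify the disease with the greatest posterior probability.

Multiply each prior by the joint likelihood of the evidence pattern (using 1 − P(present | H) for each absent finding):
  Casikosis: 0.184 × (1 − 0.65) × 0.13 = 0.008372
  Braor syndrome: 0.151 × (1 − 0.61) × 0.81 = 0.047701
  Brayxosis: 0.665 × (1 − 0.47) × 0.05 = 0.017623
Marginal likelihood of the evidence = 0.073695.
P(Casikosis | evidence) ≈ 0.008372 / 0.073695 ≈ 0.114
P(Braor syndrome | evidence) ≈ 0.047701 / 0.073695 ≈ 0.647
P(Brayxosis | evidence) ≈ 0.017623 / 0.073695 ≈ 0.239
The largest is 0.647, so Braor syndrome is most probable.

Braor syndrome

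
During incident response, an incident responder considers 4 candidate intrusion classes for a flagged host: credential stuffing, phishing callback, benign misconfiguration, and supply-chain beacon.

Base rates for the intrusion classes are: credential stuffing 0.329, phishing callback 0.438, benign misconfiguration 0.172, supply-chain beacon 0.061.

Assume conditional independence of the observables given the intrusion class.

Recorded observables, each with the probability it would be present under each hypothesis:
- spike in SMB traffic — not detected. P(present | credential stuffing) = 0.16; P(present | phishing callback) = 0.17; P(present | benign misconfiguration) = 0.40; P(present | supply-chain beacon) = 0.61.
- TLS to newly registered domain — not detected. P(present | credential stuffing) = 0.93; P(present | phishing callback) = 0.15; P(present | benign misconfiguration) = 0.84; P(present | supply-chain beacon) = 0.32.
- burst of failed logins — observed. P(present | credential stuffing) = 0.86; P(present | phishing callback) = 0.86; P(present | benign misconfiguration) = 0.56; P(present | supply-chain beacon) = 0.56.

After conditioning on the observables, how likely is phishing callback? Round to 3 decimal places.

For each hypothesis, the unnormalized posterior weight is prior × product of the observable likelihoods (using 1 − P(present | H) for each absent observable):
  credential stuffing: 0.329 × (1 − 0.16) × (1 − 0.93) × 0.86 = 0.016637
  phishing callback: 0.438 × (1 − 0.17) × (1 − 0.15) × 0.86 = 0.26575
  benign misconfiguration: 0.172 × (1 − 0.40) × (1 − 0.84) × 0.56 = 0.0092467
  supply-chain beacon: 0.061 × (1 − 0.61) × (1 − 0.32) × 0.56 = 0.0090592
Marginal likelihood of the evidence = 0.30069.
P(phishing callback | evidence) = 0.26575 / 0.30069 ≈ 0.884.

0.884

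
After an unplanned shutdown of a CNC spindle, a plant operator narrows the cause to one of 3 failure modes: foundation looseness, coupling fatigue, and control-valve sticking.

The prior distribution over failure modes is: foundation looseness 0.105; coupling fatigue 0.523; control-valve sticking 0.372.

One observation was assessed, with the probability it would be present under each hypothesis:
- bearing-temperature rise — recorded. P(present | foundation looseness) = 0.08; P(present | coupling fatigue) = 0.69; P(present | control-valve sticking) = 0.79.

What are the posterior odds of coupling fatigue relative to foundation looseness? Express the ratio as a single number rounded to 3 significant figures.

Unnormalized posterior weight (prior times the observation likelihood) for each of the two hypotheses:
  coupling fatigue: 0.523 × 0.69 = 0.36087
  foundation looseness: 0.105 × 0.08 = 0.0084
Posterior odds = 0.36087 / 0.0084 ≈ 43.0.

43.0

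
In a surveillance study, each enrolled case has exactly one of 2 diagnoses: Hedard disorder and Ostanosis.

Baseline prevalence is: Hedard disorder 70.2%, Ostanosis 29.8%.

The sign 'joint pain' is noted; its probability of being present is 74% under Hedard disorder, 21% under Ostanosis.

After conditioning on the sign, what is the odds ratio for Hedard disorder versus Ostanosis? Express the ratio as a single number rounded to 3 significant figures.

8.30

The normalizing constant cancels in an odds ratio, so compute prior × likelihood for the two hypotheses only:
  Hedard disorder: 0.702 × 0.74 = 0.51948
  Ostanosis: 0.298 × 0.21 = 0.06258
Posterior odds = 0.51948 / 0.06258 ≈ 8.30.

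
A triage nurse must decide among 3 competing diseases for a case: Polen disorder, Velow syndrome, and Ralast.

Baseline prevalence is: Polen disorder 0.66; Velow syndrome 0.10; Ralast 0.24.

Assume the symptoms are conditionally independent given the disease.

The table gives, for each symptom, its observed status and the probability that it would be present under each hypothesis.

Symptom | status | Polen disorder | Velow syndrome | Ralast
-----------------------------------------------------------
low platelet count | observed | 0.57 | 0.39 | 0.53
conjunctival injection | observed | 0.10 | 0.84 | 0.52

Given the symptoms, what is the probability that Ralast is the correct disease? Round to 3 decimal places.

0.484

By Bayes' rule with conditional independence, the unnormalized weight for each hypothesis is prior × ∏ likelihoods:
  Polen disorder: 0.66 × 0.57 × 0.10 = 0.03762
  Velow syndrome: 0.10 × 0.39 × 0.84 = 0.03276
  Ralast: 0.24 × 0.53 × 0.52 = 0.066144
Normalizing constant Z = 0.03762 + 0.03276 + 0.066144 = 0.13652.
P(Ralast | evidence) = 0.066144 / 0.13652 ≈ 0.484.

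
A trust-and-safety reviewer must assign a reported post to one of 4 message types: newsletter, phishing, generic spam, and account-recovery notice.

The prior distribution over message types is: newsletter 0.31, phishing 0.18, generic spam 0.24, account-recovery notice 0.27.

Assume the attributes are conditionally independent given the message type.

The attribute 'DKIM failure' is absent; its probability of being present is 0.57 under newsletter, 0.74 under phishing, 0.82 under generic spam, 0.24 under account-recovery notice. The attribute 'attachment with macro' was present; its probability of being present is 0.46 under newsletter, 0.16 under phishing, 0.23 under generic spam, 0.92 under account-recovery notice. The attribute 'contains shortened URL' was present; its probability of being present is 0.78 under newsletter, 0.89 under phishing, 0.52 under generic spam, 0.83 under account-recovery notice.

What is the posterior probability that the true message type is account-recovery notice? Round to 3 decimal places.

For each hypothesis, the unnormalized posterior weight is prior × product of the attribute likelihoods (using 1 − P(present | H) for each absent attribute):
  newsletter: 0.31 × (1 − 0.57) × 0.46 × 0.78 = 0.047828
  phishing: 0.18 × (1 − 0.74) × 0.16 × 0.89 = 0.0066643
  generic spam: 0.24 × (1 − 0.82) × 0.23 × 0.52 = 0.0051667
  account-recovery notice: 0.27 × (1 − 0.24) × 0.92 × 0.83 = 0.15669
The unnormalized weights sum to 0.21635.
P(account-recovery notice | evidence) = 0.15669 / 0.21635 ≈ 0.724.

0.724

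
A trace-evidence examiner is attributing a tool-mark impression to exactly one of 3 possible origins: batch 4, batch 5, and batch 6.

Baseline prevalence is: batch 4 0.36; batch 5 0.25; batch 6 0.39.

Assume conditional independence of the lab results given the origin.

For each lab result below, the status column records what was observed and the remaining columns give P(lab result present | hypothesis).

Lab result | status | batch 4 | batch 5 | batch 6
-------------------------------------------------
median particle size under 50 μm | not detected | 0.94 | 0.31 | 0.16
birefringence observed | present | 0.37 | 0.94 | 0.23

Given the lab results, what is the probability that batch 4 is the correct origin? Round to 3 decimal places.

Multiply each prior by the joint likelihood of the lab result pattern (using 1 − P(present | H) for each absent lab result):
  batch 4: 0.36 × (1 − 0.94) × 0.37 = 0.007992
  batch 5: 0.25 × (1 − 0.31) × 0.94 = 0.16215
  batch 6: 0.39 × (1 − 0.16) × 0.23 = 0.075348
Marginal likelihood of the evidence = 0.24549.
P(batch 4 | evidence) = 0.007992 / 0.24549 ≈ 0.033.

0.033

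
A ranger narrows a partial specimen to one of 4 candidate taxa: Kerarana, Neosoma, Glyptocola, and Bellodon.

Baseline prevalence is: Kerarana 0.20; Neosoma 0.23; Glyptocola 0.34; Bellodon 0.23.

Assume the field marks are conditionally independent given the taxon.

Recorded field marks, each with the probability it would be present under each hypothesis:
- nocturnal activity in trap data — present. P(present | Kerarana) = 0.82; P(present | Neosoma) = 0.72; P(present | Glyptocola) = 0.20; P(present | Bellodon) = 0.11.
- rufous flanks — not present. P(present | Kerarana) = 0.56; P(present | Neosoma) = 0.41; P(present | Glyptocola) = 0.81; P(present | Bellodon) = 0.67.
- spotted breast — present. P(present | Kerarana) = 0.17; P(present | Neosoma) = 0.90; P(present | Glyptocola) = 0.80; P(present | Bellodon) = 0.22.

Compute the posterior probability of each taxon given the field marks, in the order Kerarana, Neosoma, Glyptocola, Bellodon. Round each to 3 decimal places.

0.109, 0.783, 0.092, 0.016

By Bayes' rule with conditional independence, the unnormalized weight for each hypothesis is prior × ∏ likelihoods (using 1 − P(present | H) for each absent field mark):
  Kerarana: 0.20 × 0.82 × (1 − 0.56) × 0.17 = 0.012267
  Neosoma: 0.23 × 0.72 × (1 − 0.41) × 0.90 = 0.087934
  Glyptocola: 0.34 × 0.20 × (1 − 0.81) × 0.80 = 0.010336
  Bellodon: 0.23 × 0.11 × (1 − 0.67) × 0.22 = 0.0018368
Marginal likelihood of the evidence = 0.11237.
P(Kerarana | evidence) = 0.012267 / 0.11237 ≈ 0.109
P(Neosoma | evidence) = 0.087934 / 0.11237 ≈ 0.783
P(Glyptocola | evidence) = 0.010336 / 0.11237 ≈ 0.092
P(Bellodon | evidence) = 0.0018368 / 0.11237 ≈ 0.016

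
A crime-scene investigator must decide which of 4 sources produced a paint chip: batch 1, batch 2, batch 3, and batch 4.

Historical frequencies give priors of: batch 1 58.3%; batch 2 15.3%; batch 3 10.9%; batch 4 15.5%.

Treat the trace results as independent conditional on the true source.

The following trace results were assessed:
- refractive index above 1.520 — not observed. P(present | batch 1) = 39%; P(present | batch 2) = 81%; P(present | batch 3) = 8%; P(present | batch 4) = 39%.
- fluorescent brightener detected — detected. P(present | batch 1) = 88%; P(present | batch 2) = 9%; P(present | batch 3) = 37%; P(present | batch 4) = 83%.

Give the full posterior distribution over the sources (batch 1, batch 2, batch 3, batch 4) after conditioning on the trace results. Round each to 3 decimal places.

Multiply each prior by the joint likelihood of the trace result pattern (using 1 − P(present | H) for each absent trace result):
  batch 1: 0.583 × (1 − 0.39) × 0.88 = 0.31295
  batch 2: 0.153 × (1 − 0.81) × 0.09 = 0.0026163
  batch 3: 0.109 × (1 − 0.08) × 0.37 = 0.037104
  batch 4: 0.155 × (1 − 0.39) × 0.83 = 0.078476
Marginal likelihood of the evidence = 0.43115.
P(batch 1 | evidence) = 0.31295 / 0.43115 ≈ 0.726
P(batch 2 | evidence) = 0.0026163 / 0.43115 ≈ 0.006
P(batch 3 | evidence) = 0.037104 / 0.43115 ≈ 0.086
P(batch 4 | evidence) = 0.078476 / 0.43115 ≈ 0.182

0.726, 0.006, 0.086, 0.182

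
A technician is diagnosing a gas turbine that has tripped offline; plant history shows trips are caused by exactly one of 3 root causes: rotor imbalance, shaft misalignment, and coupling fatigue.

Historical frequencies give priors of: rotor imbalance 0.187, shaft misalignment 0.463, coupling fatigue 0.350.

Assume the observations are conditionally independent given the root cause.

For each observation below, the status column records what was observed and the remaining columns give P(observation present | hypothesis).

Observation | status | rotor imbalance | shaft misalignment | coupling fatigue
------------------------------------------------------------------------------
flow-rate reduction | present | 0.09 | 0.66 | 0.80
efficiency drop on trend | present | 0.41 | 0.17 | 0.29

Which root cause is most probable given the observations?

By Bayes' rule with conditional independence, the unnormalized weight for each hypothesis is prior × ∏ likelihoods:
  rotor imbalance: 0.187 × 0.09 × 0.41 = 0.0069003
  shaft misalignment: 0.463 × 0.66 × 0.17 = 0.051949
  coupling fatigue: 0.350 × 0.80 × 0.29 = 0.0812
The unnormalized weights sum to 0.14005.
P(rotor imbalance | evidence) ≈ 0.0069003 / 0.14005 ≈ 0.049
P(shaft misalignment | evidence) ≈ 0.051949 / 0.14005 ≈ 0.371
P(coupling fatigue | evidence) ≈ 0.0812 / 0.14005 ≈ 0.580
The largest is 0.580, so coupling fatigue is most probable.

coupling fatigue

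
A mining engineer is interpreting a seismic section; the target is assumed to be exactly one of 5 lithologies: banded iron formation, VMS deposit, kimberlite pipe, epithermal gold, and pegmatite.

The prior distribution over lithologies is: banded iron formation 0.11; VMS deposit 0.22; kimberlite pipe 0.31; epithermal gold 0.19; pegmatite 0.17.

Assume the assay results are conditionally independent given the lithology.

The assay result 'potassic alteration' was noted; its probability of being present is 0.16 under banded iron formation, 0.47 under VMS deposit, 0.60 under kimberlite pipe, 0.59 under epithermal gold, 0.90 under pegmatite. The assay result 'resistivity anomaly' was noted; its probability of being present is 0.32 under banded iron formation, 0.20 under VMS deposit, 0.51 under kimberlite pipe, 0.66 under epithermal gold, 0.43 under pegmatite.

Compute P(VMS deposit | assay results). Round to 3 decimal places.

0.079

For each hypothesis, the unnormalized posterior weight is prior × product of the assay result likelihoods:
  banded iron formation: 0.11 × 0.16 × 0.32 = 0.005632
  VMS deposit: 0.22 × 0.47 × 0.20 = 0.02068
  kimberlite pipe: 0.31 × 0.60 × 0.51 = 0.09486
  epithermal gold: 0.19 × 0.59 × 0.66 = 0.073986
  pegmatite: 0.17 × 0.90 × 0.43 = 0.06579
The unnormalized weights sum to 0.26095.
P(VMS deposit | evidence) = 0.02068 / 0.26095 ≈ 0.079.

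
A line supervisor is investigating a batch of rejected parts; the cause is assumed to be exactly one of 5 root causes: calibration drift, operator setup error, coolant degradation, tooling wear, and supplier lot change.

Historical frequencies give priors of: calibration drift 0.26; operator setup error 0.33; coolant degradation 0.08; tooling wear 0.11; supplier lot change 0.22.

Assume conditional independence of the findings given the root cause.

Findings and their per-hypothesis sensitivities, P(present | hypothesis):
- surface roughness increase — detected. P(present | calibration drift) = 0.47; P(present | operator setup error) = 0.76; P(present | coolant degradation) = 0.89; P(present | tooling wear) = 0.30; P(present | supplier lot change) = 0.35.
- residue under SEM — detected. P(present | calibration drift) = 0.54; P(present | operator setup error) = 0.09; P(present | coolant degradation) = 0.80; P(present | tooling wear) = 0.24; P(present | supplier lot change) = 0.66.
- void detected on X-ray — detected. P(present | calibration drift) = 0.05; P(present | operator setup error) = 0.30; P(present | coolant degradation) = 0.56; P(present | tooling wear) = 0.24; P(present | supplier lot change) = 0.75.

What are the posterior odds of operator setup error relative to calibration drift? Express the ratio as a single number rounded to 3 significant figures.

2.05

Posterior odds equal prior odds times the likelihood ratio; only the two competing hypotheses matter.
  operator setup error: 0.33 × 0.76 × 0.09 × 0.30 = 0.0067716
  calibration drift: 0.26 × 0.47 × 0.54 × 0.05 = 0.0032994
Odds(operator setup error : calibration drift) = 0.0067716 / 0.0032994 ≈ 2.05.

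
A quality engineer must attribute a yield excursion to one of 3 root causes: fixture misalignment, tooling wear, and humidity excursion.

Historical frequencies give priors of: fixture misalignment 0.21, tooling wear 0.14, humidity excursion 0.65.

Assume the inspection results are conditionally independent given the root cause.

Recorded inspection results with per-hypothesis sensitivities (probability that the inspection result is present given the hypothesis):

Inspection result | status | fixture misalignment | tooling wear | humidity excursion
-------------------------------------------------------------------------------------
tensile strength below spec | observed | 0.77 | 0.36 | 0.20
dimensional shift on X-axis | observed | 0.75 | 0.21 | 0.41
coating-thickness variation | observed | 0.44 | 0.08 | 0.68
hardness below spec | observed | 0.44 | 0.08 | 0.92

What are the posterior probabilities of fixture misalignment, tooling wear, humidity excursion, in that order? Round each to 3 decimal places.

Multiply each prior by the joint likelihood of the inspection result pattern:
  fixture misalignment: 0.21 × 0.77 × 0.75 × 0.44 × 0.44 = 0.023479
  tooling wear: 0.14 × 0.36 × 0.21 × 0.08 × 0.08 = 6.7738e-05
  humidity excursion: 0.65 × 0.20 × 0.41 × 0.68 × 0.92 = 0.033344
Normalizing constant Z = 0.023479 + 6.7738e-05 + 0.033344 = 0.056891.
P(fixture misalignment | evidence) = 0.023479 / 0.056891 ≈ 0.413
P(tooling wear | evidence) = 6.7738e-05 / 0.056891 ≈ 0.001
P(humidity excursion | evidence) = 0.033344 / 0.056891 ≈ 0.586

0.413, 0.001, 0.586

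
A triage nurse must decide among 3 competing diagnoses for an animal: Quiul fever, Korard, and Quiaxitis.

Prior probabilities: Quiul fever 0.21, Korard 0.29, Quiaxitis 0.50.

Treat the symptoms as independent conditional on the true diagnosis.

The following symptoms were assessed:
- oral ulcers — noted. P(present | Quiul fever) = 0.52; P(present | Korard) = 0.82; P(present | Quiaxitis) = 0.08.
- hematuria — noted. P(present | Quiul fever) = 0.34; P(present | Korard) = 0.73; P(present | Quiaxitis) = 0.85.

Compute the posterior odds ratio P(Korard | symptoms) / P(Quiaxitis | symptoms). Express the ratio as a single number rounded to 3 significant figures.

5.11

The normalizing constant cancels in an odds ratio, so compute prior × likelihood for the two hypotheses only:
  Korard: 0.29 × 0.82 × 0.73 = 0.17359
  Quiaxitis: 0.50 × 0.08 × 0.85 = 0.034
Posterior odds = 0.17359 / 0.034 ≈ 5.11.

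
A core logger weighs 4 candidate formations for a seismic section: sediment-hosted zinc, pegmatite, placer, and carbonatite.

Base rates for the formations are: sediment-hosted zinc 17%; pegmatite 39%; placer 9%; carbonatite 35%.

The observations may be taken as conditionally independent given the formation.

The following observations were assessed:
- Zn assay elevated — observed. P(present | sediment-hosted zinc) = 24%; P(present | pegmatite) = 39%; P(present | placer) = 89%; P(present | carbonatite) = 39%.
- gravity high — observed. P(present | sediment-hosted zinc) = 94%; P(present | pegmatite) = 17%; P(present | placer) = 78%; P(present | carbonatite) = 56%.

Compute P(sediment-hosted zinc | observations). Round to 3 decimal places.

Multiply each prior by the joint likelihood of the evidence pattern:
  sediment-hosted zinc: 0.17 × 0.24 × 0.94 = 0.038352
  pegmatite: 0.39 × 0.39 × 0.17 = 0.025857
  placer: 0.09 × 0.89 × 0.78 = 0.062478
  carbonatite: 0.35 × 0.39 × 0.56 = 0.07644
Marginal likelihood of the evidence = 0.20313.
P(sediment-hosted zinc | evidence) = 0.038352 / 0.20313 ≈ 0.189.

0.189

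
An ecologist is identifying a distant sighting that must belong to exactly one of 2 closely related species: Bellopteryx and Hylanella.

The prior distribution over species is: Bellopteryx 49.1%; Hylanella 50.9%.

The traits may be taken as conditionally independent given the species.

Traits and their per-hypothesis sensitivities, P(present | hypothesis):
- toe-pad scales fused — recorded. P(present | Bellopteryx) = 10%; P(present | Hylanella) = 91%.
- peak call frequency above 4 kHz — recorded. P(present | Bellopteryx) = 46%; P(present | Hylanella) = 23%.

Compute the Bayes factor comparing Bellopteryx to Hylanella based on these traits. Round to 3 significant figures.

0.220

Take the product of per-trait likelihoods under each hypothesis, then divide.
  Bellopteryx: 0.10 × 0.46 = 0.046
  Hylanella: 0.91 × 0.23 = 0.2093
Bayes factor = 0.046 / 0.2093 ≈ 0.220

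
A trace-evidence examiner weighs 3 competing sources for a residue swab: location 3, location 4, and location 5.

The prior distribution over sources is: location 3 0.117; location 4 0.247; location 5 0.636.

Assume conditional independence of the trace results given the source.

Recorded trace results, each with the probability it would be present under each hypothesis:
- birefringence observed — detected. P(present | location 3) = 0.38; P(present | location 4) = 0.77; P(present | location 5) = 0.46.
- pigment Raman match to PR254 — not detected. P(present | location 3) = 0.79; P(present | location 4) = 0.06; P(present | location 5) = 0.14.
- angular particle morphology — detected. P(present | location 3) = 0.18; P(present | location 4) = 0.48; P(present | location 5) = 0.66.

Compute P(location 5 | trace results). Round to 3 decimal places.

By Bayes' rule with conditional independence, the unnormalized weight for each hypothesis is prior × ∏ likelihoods (using 1 − P(present | H) for each absent trace result):
  location 3: 0.117 × 0.38 × (1 − 0.79) × 0.18 = 0.0016806
  location 4: 0.247 × 0.77 × (1 − 0.06) × 0.48 = 0.085814
  location 5: 0.636 × 0.46 × (1 − 0.14) × 0.66 = 0.16606
Marginal likelihood of the evidence = 0.25355.
P(location 5 | evidence) = 0.16606 / 0.25355 ≈ 0.655.

0.655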